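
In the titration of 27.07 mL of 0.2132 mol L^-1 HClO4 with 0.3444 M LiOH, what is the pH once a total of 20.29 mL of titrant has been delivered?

12.41

n(acid) = 0.2132 x 0.02707 = 0.005771 mol; n(LiOH) added = 0.3444 x 0.02029 = 0.006988 mol.
Base is in excess by 0.006988 - 0.005771 = 0.001217 mol in a total volume of 0.04736 L.
[OH^-] = 0.001217/0.04736 = 0.02569 M, so pOH = 1.59 and pH = 14.00 - 1.59 = 12.41.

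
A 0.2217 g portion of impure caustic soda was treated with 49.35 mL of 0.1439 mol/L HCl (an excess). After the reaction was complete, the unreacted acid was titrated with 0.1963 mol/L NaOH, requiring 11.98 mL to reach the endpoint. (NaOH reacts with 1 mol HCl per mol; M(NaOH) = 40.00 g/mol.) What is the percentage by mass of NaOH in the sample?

Total n(HCl) added = 0.1439 x 0.04935 = 0.007101 mol.
n(NaOH) used = 0.1963 x 0.01198 = 0.002352 mol, which equals the excess n(HCl).
So n(HCl) consumed by the sample = 0.007101 - 0.002352 = 0.004750 mol.
n(NaOH) = 0.004750 / 1 = 0.004750 mol.
mass NaOH = 0.004750 x 40.00 = 0.1900 g, so %NaOH = 0.1900/0.2217 x 100 = 85.7%.

85.7%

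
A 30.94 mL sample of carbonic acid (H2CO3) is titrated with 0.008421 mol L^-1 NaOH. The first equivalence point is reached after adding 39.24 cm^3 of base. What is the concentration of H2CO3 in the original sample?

n(NaOH) = 0.008421 x 0.03924 = 0.0003304 mol.
At the first equivalence point, 1 mol OH^- react per mol H2CO3, so n(H2CO3) = 0.0003304 / 1 = 0.0003304 mol.
[H2CO3] = 0.0003304 / 0.03094 L = 0.0107 M.

0.0107 M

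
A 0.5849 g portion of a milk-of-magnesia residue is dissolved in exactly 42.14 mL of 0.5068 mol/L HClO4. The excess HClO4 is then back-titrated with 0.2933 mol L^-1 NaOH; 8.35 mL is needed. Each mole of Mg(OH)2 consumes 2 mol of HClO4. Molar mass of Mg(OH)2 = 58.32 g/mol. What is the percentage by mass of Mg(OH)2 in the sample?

Total n(HClO4) added = 0.5068 x 0.04214 = 0.02136 mol.
n(NaOH) used = 0.2933 x 0.008350 = 0.002449 mol, which equals the excess n(HClO4).
So n(HClO4) consumed by the sample = 0.02136 - 0.002449 = 0.01891 mol.
n(Mg(OH)2) = 0.01891 / 2 = 0.009454 mol.
mass Mg(OH)2 = 0.009454 x 58.32 = 0.5513 g, so %Mg(OH)2 = 0.5513/0.5849 x 100 = 94.3%.

94.3%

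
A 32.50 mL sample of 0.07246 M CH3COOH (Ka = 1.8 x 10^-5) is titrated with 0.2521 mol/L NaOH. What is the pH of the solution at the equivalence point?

8.75

n(CH3COOH) = 0.07246 x 0.03250 = 0.002355 mol; V(NaOH) at equivalence = 0.002355/0.2521 = 0.009341 L.
At equivalence all the acid is converted to CH3COO-; total volume = 0.03250 + 0.009341 = 0.04184 L, so [CH3COO-] = 0.002355/0.04184 = 0.05628 M.
Kb = Kw/Ka = 1.0e-14 / 1.8 x 10^-5 = 5.56e-10.
[OH^-] = sqrt(Kb x [CH3COO-]) = sqrt(5.56e-10 x 0.05628) = 5.59e-6 M.
pOH = 5.25, so pH = 14.00 - 5.25 = 8.75.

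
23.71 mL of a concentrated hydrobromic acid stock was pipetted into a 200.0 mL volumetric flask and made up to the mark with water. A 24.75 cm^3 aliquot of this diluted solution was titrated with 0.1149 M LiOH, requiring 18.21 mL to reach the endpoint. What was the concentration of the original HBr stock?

n(LiOH) = 0.1149 x 0.01821 = 0.002092 mol.
n(HBr) in the aliquot = 0.002092 mol.
[diluted HBr] = 0.002092 / 0.02475 = 0.08454 M.
Dilution factor = 200.0/23.71 = 8.435, so [stock] = 0.08454 x 8.435 = 0.713 M.

0.713 M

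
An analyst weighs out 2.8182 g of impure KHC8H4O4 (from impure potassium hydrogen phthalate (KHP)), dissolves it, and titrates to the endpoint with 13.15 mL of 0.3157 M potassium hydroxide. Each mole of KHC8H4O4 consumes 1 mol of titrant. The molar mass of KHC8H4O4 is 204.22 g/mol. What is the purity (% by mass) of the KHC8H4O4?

30.1%

n(KOH) = 0.3157 x 0.01315 = 0.004151 mol.
n(KHC8H4O4) = 0.004151 / 1 = 0.004151 mol.
mass of KHC8H4O4 = 0.004151 x 204.22 = 0.8478 g.
% purity = 0.8478 / 2.8182 x 100 = 30.1%.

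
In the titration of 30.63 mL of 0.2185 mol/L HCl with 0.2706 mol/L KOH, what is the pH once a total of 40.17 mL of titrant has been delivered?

n(acid) = 0.2185 x 0.03063 = 0.006693 mol; n(KOH) added = 0.2706 x 0.04017 = 0.01087 mol.
Base is in excess by 0.01087 - 0.006693 = 0.004177 mol in a total volume of 0.07080 L.
[OH^-] = 0.004177/0.07080 = 0.05900 M, so pOH = 1.23 and pH = 14.00 - 1.23 = 12.77.

12.77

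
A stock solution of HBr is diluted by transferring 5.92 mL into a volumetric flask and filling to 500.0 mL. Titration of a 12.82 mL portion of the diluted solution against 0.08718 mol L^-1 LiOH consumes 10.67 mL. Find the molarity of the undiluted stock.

n(LiOH) = 0.08718 x 0.01067 = 0.0009302 mol.
n(HBr) in the aliquot = 0.0009302 mol.
[diluted HBr] = 0.0009302 / 0.01282 = 0.07256 M.
Dilution factor = 500.0/5.920 = 84.46, so [stock] = 0.07256 x 84.46 = 6.13 M.

6.13 M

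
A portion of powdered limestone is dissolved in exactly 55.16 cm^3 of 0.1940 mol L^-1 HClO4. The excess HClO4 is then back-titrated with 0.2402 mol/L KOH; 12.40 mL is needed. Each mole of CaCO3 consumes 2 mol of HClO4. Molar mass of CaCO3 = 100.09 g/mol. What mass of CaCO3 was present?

Total n(HClO4) added = 0.1940 x 0.05516 = 0.01070 mol.
n(KOH) used = 0.2402 x 0.01240 = 0.002978 mol, which equals the excess n(HClO4).
So n(HClO4) consumed by the sample = 0.01070 - 0.002978 = 0.007723 mol.
n(CaCO3) = 0.007723 / 2 = 0.003861 mol.
mass = 0.003861 mol x 100.09 g/mol = 0.386 g.

0.386 g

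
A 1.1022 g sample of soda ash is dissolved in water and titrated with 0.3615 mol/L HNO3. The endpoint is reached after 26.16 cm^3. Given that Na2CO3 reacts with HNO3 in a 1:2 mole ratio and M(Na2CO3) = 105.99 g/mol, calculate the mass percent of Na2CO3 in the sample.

n(HNO3) = 0.3615 x 0.02616 = 0.009457 mol.
n(Na2CO3) = 0.009457 / 2 = 0.004728 mol.
mass of Na2CO3 = 0.004728 x 105.99 = 0.5012 g.
% purity = 0.5012 / 1.1022 x 100 = 45.5%.

45.5%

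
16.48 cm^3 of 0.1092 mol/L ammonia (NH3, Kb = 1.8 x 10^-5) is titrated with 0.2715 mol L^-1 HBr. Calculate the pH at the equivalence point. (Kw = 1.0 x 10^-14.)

n(NH3) = 0.1092 x 0.01648 = 0.001800 mol; V(HBr) at equivalence = 0.001800/0.2715 = 0.006628 L.
At equivalence the base is fully converted to NH4+; total volume = 0.02311 L, so [NH4+] = 0.001800/0.02311 = 0.07788 M.
Ka(NH4+) = Kw/Kb = 1.0e-14 / 1.8 x 10^-5 = 5.56e-10.
[H^+] = sqrt(Ka x [NH4+]) = sqrt(5.56e-10 x 0.07788) = 6.58e-6 M.
pH = -log(6.58e-6) = 5.18.

5.18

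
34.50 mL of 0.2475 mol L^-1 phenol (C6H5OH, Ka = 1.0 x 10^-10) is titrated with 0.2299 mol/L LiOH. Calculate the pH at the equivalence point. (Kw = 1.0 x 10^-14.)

11.54

n(C6H5OH) = 0.2475 x 0.03450 = 0.008539 mol; V(LiOH) at equivalence = 0.008539/0.2299 = 0.03714 L.
At equivalence all the acid is converted to C6H5O-; total volume = 0.03450 + 0.03714 = 0.07164 L, so [C6H5O-] = 0.008539/0.07164 = 0.1192 M.
Kb = Kw/Ka = 1.0e-14 / 1.0 x 10^-10 = 0.000100.
[OH^-] = sqrt(Kb x [C6H5O-]) = sqrt(0.000100 x 0.1192) = 0.00345 M.
pOH = 2.46, so pH = 14.00 - 2.46 = 11.54.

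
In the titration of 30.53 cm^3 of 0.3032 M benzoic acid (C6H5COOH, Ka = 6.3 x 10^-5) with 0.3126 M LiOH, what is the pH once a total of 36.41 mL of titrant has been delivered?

12.50

n(acid) = 0.3032 x 0.03053 = 0.009257 mol; n(LiOH) added = 0.3126 x 0.03641 = 0.01138 mol.
Base is in excess by 0.01138 - 0.009257 = 0.002125 mol in a total volume of 0.06694 L.
[OH^-] = 0.002125/0.06694 = 0.03175 M, so pOH = 1.50 and pH = 14.00 - 1.50 = 12.50.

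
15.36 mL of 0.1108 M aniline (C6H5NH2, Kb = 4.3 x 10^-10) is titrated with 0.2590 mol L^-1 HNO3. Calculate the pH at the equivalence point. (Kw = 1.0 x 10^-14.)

2.87

n(C6H5NH2) = 0.1108 x 0.01536 = 0.001702 mol; V(HNO3) at equivalence = 0.001702/0.2590 = 0.006571 L.
At equivalence the base is fully converted to C6H5NH3+; total volume = 0.02193 L, so [C6H5NH3+] = 0.001702/0.02193 = 0.07760 M.
Ka(C6H5NH3+) = Kw/Kb = 1.0e-14 / 4.3 x 10^-10 = 2.33e-5.
[H^+] = sqrt(Ka x [C6H5NH3+]) = sqrt(2.33e-5 x 0.07760) = 0.00134 M.
pH = -log(0.00134) = 2.87.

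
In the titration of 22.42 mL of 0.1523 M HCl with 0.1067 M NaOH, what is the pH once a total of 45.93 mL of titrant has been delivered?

n(acid) = 0.1523 x 0.02242 = 0.003415 mol; n(NaOH) added = 0.1067 x 0.04593 = 0.004901 mol.
Base is in excess by 0.004901 - 0.003415 = 0.001486 mol in a total volume of 0.06835 L.
[OH^-] = 0.001486/0.06835 = 0.02174 M, so pOH = 1.66 and pH = 14.00 - 1.66 = 12.34.

12.34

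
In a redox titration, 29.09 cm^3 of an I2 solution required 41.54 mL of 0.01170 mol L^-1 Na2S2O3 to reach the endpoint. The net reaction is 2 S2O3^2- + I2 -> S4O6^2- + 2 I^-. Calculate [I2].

0.00835 M

n(Na2S2O3) = 0.01170 x 0.04154 = 0.0004860 mol.
From the balanced equation, 2 mol Na2S2O3 reacts with 1 mol I2, so n(I2) = 0.0004860 x 1/2 = 0.0002430 mol.
[I2] = 0.0002430 / 0.02909 L = 0.00835 M.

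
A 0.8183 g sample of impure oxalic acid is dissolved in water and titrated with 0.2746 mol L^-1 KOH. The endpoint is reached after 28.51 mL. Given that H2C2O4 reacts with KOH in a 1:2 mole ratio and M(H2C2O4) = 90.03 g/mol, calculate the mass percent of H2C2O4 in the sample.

43.1%

n(KOH) = 0.2746 x 0.02851 = 0.007829 mol.
n(H2C2O4) = 0.007829 / 2 = 0.003914 mol.
mass of H2C2O4 = 0.003914 x 90.03 = 0.3524 g.
% purity = 0.3524 / 0.8183 x 100 = 43.1%.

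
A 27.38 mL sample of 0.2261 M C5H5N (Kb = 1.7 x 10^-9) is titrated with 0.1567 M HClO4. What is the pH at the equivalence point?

3.13

n(C5H5N) = 0.2261 x 0.02738 = 0.006191 mol; V(HClO4) at equivalence = 0.006191/0.1567 = 0.03951 L.
At equivalence the base is fully converted to C5H5NH+; total volume = 0.06689 L, so [C5H5NH+] = 0.006191/0.06689 = 0.09255 M.
Ka(C5H5NH+) = Kw/Kb = 1.0e-14 / 1.7 x 10^-9 = 5.88e-6.
[H^+] = sqrt(Ka x [C5H5NH+]) = sqrt(5.88e-6 x 0.09255) = 0.000738 M.
pH = -log(0.000738) = 3.13.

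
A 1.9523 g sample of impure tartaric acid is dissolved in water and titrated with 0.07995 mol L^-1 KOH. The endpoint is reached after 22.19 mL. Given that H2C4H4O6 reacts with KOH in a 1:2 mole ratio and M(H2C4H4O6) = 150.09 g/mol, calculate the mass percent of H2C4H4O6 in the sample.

6.82%

n(KOH) = 0.07995 x 0.02219 = 0.001774 mol.
n(H2C4H4O6) = 0.001774 / 2 = 0.0008870 mol.
mass of H2C4H4O6 = 0.0008870 x 150.09 = 0.1331 g.
% purity = 0.1331 / 1.9523 x 100 = 6.82%.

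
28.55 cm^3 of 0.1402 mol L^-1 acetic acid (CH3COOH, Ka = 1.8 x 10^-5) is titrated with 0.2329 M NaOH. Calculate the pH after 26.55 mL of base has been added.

12.60

n(acid) = 0.1402 x 0.02855 = 0.004003 mol; n(NaOH) added = 0.2329 x 0.02655 = 0.006183 mol.
Base is in excess by 0.006183 - 0.004003 = 0.002181 mol in a total volume of 0.05510 L.
[OH^-] = 0.002181/0.05510 = 0.03958 M, so pOH = 1.40 and pH = 14.00 - 1.40 = 12.60.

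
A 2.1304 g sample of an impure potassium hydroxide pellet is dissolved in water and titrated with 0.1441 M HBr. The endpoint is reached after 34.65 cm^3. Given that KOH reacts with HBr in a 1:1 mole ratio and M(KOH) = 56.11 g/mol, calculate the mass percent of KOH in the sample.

n(HBr) = 0.1441 x 0.03465 = 0.004993 mol.
n(KOH) = 0.004993 / 1 = 0.004993 mol.
mass of KOH = 0.004993 x 56.11 = 0.2802 g.
% purity = 0.2802 / 2.1304 x 100 = 13.2%.

13.2%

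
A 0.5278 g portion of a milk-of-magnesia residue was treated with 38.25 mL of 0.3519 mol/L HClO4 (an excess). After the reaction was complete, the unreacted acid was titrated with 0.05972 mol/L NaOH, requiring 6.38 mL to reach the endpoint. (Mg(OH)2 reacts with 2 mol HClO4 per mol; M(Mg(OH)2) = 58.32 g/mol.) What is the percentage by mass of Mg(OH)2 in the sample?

Total n(HClO4) added = 0.3519 x 0.03825 = 0.01346 mol.
n(NaOH) used = 0.05972 x 0.006380 = 0.0003810 mol, which equals the excess n(HClO4).
So n(HClO4) consumed by the sample = 0.01346 - 0.0003810 = 0.01308 mol.
n(Mg(OH)2) = 0.01308 / 2 = 0.006540 mol.
mass Mg(OH)2 = 0.006540 x 58.32 = 0.3814 g, so %Mg(OH)2 = 0.3814/0.5278 x 100 = 72.3%.

72.3%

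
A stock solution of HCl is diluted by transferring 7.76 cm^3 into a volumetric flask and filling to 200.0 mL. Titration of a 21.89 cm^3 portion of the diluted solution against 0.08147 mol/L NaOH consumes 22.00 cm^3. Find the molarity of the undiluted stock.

n(NaOH) = 0.08147 x 0.02200 = 0.001792 mol.
n(HCl) in the aliquot = 0.001792 mol.
[diluted HCl] = 0.001792 / 0.02189 = 0.08188 M.
Dilution factor = 200.0/7.760 = 25.77, so [stock] = 0.08188 x 25.77 = 2.11 M.

2.11 M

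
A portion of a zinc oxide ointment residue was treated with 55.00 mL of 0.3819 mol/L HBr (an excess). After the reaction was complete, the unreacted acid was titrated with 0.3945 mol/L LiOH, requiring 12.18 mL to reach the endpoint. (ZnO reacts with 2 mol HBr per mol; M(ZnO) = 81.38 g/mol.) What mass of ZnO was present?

0.659 g

Total n(HBr) added = 0.3819 x 0.05500 = 0.02100 mol.
n(LiOH) used = 0.3945 x 0.01218 = 0.004805 mol, which equals the excess n(HBr).
So n(HBr) consumed by the sample = 0.02100 - 0.004805 = 0.01620 mol.
n(ZnO) = 0.01620 / 2 = 0.008100 mol.
mass = 0.008100 mol x 81.38 g/mol = 0.659 g.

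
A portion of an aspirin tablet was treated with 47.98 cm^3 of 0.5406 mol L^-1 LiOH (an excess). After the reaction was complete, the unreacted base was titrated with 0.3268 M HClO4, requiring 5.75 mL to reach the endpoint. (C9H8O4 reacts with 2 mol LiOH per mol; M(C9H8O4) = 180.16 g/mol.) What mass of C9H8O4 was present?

2.17 g

Total n(LiOH) added = 0.5406 x 0.04798 = 0.02594 mol.
n(HClO4) used = 0.3268 x 0.005750 = 0.001879 mol, which equals the excess n(LiOH).
So n(LiOH) consumed by the sample = 0.02594 - 0.001879 = 0.02406 mol.
n(C9H8O4) = 0.02406 / 2 = 0.01203 mol.
mass = 0.01203 mol x 180.16 g/mol = 2.17 g.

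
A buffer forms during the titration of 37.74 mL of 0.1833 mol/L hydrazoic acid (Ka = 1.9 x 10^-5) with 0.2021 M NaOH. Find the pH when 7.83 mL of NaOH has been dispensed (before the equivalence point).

4.19

Initial n(HN3) = 0.1833 x 0.03774 = 0.006918 mol.
n(NaOH) added = 0.2021 x 0.007830 = 0.001582 mol, converting that many moles of HN3 to N3-.
Remaining n(HN3) = 0.005335 mol; n(N3-) = 0.001582 mol.
By Henderson-Hasselbalch, pH = pKa + log([A^-]/[HA]) = 4.72 + log(0.001582/0.005335) = 4.72 + (-0.53) = 4.19.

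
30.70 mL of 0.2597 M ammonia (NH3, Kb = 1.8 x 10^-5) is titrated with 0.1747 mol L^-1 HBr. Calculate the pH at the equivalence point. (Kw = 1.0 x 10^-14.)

n(NH3) = 0.2597 x 0.03070 = 0.007973 mol; V(HBr) at equivalence = 0.007973/0.1747 = 0.04564 L.
At equivalence the base is fully converted to NH4+; total volume = 0.07634 L, so [NH4+] = 0.007973/0.07634 = 0.1044 M.
Ka(NH4+) = Kw/Kb = 1.0e-14 / 1.8 x 10^-5 = 5.56e-10.
[H^+] = sqrt(Ka x [NH4+]) = sqrt(5.56e-10 x 0.1044) = 7.62e-6 M.
pH = -log(7.62e-6) = 5.12.

5.12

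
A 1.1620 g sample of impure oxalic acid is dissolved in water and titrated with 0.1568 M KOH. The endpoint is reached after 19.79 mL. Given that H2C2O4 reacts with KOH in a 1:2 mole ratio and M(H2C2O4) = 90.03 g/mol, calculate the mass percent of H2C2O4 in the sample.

12.0%

n(KOH) = 0.1568 x 0.01979 = 0.003103 mol.
n(H2C2O4) = 0.003103 / 2 = 0.001552 mol.
mass of H2C2O4 = 0.001552 x 90.03 = 0.1397 g.
% purity = 0.1397 / 1.1620 x 100 = 12.0%.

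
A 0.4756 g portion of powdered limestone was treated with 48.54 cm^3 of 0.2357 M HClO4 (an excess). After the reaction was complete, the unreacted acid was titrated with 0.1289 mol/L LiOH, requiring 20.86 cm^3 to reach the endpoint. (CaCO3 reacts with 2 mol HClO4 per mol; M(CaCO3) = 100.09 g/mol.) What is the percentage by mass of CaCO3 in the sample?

92.1%

Total n(HClO4) added = 0.2357 x 0.04854 = 0.01144 mol.
n(LiOH) used = 0.1289 x 0.02086 = 0.002689 mol, which equals the excess n(HClO4).
So n(HClO4) consumed by the sample = 0.01144 - 0.002689 = 0.008752 mol.
n(CaCO3) = 0.008752 / 2 = 0.004376 mol.
mass CaCO3 = 0.004376 x 100.09 = 0.4380 g, so %CaCO3 = 0.4380/0.4756 x 100 = 92.1%.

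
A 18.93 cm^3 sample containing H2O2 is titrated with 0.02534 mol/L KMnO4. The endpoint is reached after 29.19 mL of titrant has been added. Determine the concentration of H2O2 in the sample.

n(KMnO4) = 0.02534 x 0.02919 = 0.0007397 mol.
From the balanced equation, 2 mol KMnO4 reacts with 5 mol H2O2, so n(H2O2) = 0.0007397 x 5/2 = 0.001849 mol.
[H2O2] = 0.001849 / 0.01893 L = 0.0977 M.

0.0977 M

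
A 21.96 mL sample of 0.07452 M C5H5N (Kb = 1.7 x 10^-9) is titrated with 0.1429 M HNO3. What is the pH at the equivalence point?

3.27

n(C5H5N) = 0.07452 x 0.02196 = 0.001636 mol; V(HNO3) at equivalence = 0.001636/0.1429 = 0.01145 L.
At equivalence the base is fully converted to C5H5NH+; total volume = 0.03341 L, so [C5H5NH+] = 0.001636/0.03341 = 0.04898 M.
Ka(C5H5NH+) = Kw/Kb = 1.0e-14 / 1.7 x 10^-9 = 5.88e-6.
[H^+] = sqrt(Ka x [C5H5NH+]) = sqrt(5.88e-6 x 0.04898) = 0.000537 M.
pH = -log(0.000537) = 3.27.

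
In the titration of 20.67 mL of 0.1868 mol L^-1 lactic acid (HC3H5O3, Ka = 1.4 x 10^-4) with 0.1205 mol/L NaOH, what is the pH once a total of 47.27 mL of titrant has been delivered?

n(acid) = 0.1868 x 0.02067 = 0.003861 mol; n(NaOH) added = 0.1205 x 0.04727 = 0.005696 mol.
Base is in excess by 0.005696 - 0.003861 = 0.001835 mol in a total volume of 0.06794 L.
[OH^-] = 0.001835/0.06794 = 0.02701 M, so pOH = 1.57 and pH = 14.00 - 1.57 = 12.43.

12.43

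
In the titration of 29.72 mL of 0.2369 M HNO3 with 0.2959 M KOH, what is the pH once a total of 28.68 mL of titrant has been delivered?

n(acid) = 0.2369 x 0.02972 = 0.007041 mol; n(KOH) added = 0.2959 x 0.02868 = 0.008486 mol.
Base is in excess by 0.008486 - 0.007041 = 0.001446 mol in a total volume of 0.05840 L.
[OH^-] = 0.001446/0.05840 = 0.02476 M, so pOH = 1.61 and pH = 14.00 - 1.61 = 12.39.

12.39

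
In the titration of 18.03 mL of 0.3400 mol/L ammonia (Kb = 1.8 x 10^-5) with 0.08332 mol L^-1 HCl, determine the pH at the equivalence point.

n(NH3) = 0.3400 x 0.01803 = 0.006130 mol; V(HCl) at equivalence = 0.006130/0.08332 = 0.07357 L.
At equivalence the base is fully converted to NH4+; total volume = 0.09160 L, so [NH4+] = 0.006130/0.09160 = 0.06692 M.
Ka(NH4+) = Kw/Kb = 1.0e-14 / 1.8 x 10^-5 = 5.56e-10.
[H^+] = sqrt(Ka x [NH4+]) = sqrt(5.56e-10 x 0.06692) = 6.10e-6 M.
pH = -log(6.10e-6) = 5.21.

5.21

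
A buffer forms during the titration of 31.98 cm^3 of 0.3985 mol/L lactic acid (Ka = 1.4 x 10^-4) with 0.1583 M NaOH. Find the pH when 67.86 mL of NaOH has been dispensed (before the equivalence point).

Initial n(HC3H5O3) = 0.3985 x 0.03198 = 0.01274 mol.
n(NaOH) added = 0.1583 x 0.06786 = 0.01074 mol, converting that many moles of HC3H5O3 to C3H5O3-.
Remaining n(HC3H5O3) = 0.002002 mol; n(C3H5O3-) = 0.01074 mol.
By Henderson-Hasselbalch, pH = pKa + log([A^-]/[HA]) = 3.85 + log(0.01074/0.002002) = 3.85 + (+0.73) = 4.58.

4.58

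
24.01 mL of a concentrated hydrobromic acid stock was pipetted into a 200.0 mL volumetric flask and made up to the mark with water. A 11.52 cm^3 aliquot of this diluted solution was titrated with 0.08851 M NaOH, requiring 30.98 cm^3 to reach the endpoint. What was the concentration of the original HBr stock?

n(NaOH) = 0.08851 x 0.03098 = 0.002742 mol.
n(HBr) in the aliquot = 0.002742 mol.
[diluted HBr] = 0.002742 / 0.01152 = 0.2380 M.
Dilution factor = 200.0/24.01 = 8.330, so [stock] = 0.2380 x 8.330 = 1.98 M.

1.98 M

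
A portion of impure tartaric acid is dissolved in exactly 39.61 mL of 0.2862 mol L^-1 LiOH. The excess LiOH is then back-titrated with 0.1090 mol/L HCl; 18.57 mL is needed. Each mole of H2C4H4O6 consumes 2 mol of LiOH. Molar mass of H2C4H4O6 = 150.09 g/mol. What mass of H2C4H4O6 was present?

0.699 g

Total n(LiOH) added = 0.2862 x 0.03961 = 0.01134 mol.
n(HCl) used = 0.1090 x 0.01857 = 0.002024 mol, which equals the excess n(LiOH).
So n(LiOH) consumed by the sample = 0.01134 - 0.002024 = 0.009312 mol.
n(H2C4H4O6) = 0.009312 / 2 = 0.004656 mol.
mass = 0.004656 mol x 150.09 g/mol = 0.699 g.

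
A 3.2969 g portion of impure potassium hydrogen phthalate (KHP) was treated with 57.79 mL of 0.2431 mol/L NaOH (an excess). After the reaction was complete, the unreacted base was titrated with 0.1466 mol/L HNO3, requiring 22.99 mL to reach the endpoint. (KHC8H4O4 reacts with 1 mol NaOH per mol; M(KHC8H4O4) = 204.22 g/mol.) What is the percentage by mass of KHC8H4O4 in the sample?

66.1%

Total n(NaOH) added = 0.2431 x 0.05779 = 0.01405 mol.
n(HNO3) used = 0.1466 x 0.02299 = 0.003370 mol, which equals the excess n(NaOH).
So n(NaOH) consumed by the sample = 0.01405 - 0.003370 = 0.01068 mol.
n(KHC8H4O4) = 0.01068 / 1 = 0.01068 mol.
mass KHC8H4O4 = 0.01068 x 204.22 = 2.181 g, so %KHC8H4O4 = 2.181/3.2969 x 100 = 66.1%.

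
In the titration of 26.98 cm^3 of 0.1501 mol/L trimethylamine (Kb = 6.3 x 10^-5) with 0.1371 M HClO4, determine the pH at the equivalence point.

n((CH3)3N) = 0.1501 x 0.02698 = 0.004050 mol; V(HClO4) at equivalence = 0.004050/0.1371 = 0.02954 L.
At equivalence the base is fully converted to (CH3)3NH+; total volume = 0.05652 L, so [(CH3)3NH+] = 0.004050/0.05652 = 0.07165 M.
Ka((CH3)3NH+) = Kw/Kb = 1.0e-14 / 6.3 x 10^-5 = 1.59e-10.
[H^+] = sqrt(Ka x [(CH3)3NH+]) = sqrt(1.59e-10 x 0.07165) = 3.37e-6 M.
pH = -log(3.37e-6) = 5.47.

5.47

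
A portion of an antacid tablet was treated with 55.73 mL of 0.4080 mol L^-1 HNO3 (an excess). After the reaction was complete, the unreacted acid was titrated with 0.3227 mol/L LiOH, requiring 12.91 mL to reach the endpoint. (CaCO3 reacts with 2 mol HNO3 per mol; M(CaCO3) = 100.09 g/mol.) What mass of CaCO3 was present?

Total n(HNO3) added = 0.4080 x 0.05573 = 0.02274 mol.
n(LiOH) used = 0.3227 x 0.01291 = 0.004166 mol, which equals the excess n(HNO3).
So n(HNO3) consumed by the sample = 0.02274 - 0.004166 = 0.01857 mol.
n(CaCO3) = 0.01857 / 2 = 0.009286 mol.
mass = 0.009286 mol x 100.09 g/mol = 0.929 g.

0.929 g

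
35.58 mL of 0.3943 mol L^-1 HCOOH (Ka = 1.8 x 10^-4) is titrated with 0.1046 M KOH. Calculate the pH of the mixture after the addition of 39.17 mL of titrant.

3.36

Initial n(HCOOH) = 0.3943 x 0.03558 = 0.01403 mol.
n(KOH) added = 0.1046 x 0.03917 = 0.004097 mol, converting that many moles of HCOOH to HCOO-.
Remaining n(HCOOH) = 0.009932 mol; n(HCOO-) = 0.004097 mol.
By Henderson-Hasselbalch, pH = pKa + log([A^-]/[HA]) = 3.74 + log(0.004097/0.009932) = 3.74 + (-0.38) = 3.36.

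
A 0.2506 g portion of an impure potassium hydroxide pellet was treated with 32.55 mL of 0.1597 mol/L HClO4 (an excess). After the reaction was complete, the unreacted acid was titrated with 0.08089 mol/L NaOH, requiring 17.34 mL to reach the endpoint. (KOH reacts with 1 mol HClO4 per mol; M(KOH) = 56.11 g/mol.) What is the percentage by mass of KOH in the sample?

Total n(HClO4) added = 0.1597 x 0.03255 = 0.005198 mol.
n(NaOH) used = 0.08089 x 0.01734 = 0.001403 mol, which equals the excess n(HClO4).
So n(HClO4) consumed by the sample = 0.005198 - 0.001403 = 0.003796 mol.
n(KOH) = 0.003796 / 1 = 0.003796 mol.
mass KOH = 0.003796 x 56.11 = 0.2130 g, so %KOH = 0.2130/0.2506 x 100 = 85.0%.

85.0%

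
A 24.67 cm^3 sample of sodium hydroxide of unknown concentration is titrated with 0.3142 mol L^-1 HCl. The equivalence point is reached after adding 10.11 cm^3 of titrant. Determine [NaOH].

n(HCl) delivered = 0.3142 x 0.01011 = 0.003177 mol.
For a 1:1 reaction, n(NaOH) = 0.003177 mol.
[NaOH] = 0.003177 mol / 0.02467 L = 0.129 M.

0.129 M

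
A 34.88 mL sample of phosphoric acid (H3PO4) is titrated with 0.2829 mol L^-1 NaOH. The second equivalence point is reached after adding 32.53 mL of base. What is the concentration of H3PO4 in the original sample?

0.132 M

n(NaOH) = 0.2829 x 0.03253 = 0.009203 mol.
At the second equivalence point, 2 mol OH^- react per mol H3PO4, so n(H3PO4) = 0.009203 / 2 = 0.004601 mol.
[H3PO4] = 0.004601 / 0.03488 L = 0.132 M.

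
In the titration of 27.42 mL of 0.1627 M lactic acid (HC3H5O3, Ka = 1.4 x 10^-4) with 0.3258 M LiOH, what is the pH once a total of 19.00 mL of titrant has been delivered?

n(acid) = 0.1627 x 0.02742 = 0.004461 mol; n(LiOH) added = 0.3258 x 0.01900 = 0.006190 mol.
Base is in excess by 0.006190 - 0.004461 = 0.001729 mol in a total volume of 0.04642 L.
[OH^-] = 0.001729/0.04642 = 0.03725 M, so pOH = 1.43 and pH = 14.00 - 1.43 = 12.57.

12.57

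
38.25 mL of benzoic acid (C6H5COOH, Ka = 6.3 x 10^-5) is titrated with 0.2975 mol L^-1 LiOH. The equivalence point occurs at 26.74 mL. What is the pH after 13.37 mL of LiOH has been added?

4.20

13.37 mL is exactly half the equivalence volume (26.74/2), i.e. the half-equivalence point.
There, n(HA) = n(A^-), so pH = pKa = -log(6.3 x 10^-5) = 4.20.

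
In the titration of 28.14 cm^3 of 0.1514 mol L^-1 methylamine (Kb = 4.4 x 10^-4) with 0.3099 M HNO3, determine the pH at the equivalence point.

5.82

n(CH3NH2) = 0.1514 x 0.02814 = 0.004260 mol; V(HNO3) at equivalence = 0.004260/0.3099 = 0.01375 L.
At equivalence the base is fully converted to CH3NH3+; total volume = 0.04189 L, so [CH3NH3+] = 0.004260/0.04189 = 0.1017 M.
Ka(CH3NH3+) = Kw/Kb = 1.0e-14 / 4.4 x 10^-4 = 2.27e-11.
[H^+] = sqrt(Ka x [CH3NH3+]) = sqrt(2.27e-11 x 0.1017) = 1.52e-6 M.
pH = -log(1.52e-6) = 5.82.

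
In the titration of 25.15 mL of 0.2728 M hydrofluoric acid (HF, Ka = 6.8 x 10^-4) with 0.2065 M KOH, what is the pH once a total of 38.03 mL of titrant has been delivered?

12.20

n(acid) = 0.2728 x 0.02515 = 0.006861 mol; n(KOH) added = 0.2065 x 0.03803 = 0.007853 mol.
Base is in excess by 0.007853 - 0.006861 = 0.0009923 mol in a total volume of 0.06318 L.
[OH^-] = 0.0009923/0.06318 = 0.01571 M, so pOH = 1.80 and pH = 14.00 - 1.80 = 12.20.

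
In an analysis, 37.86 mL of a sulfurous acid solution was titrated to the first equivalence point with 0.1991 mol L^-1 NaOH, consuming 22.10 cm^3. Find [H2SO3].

n(NaOH) = 0.1991 x 0.02210 = 0.004400 mol.
At the first equivalence point, 1 mol OH^- react per mol H2SO3, so n(H2SO3) = 0.004400 / 1 = 0.004400 mol.
[H2SO3] = 0.004400 / 0.03786 L = 0.116 M.

0.116 M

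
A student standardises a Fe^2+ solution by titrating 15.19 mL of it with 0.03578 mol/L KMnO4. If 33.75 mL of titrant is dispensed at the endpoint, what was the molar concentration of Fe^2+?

0.397 M

n(KMnO4) = 0.03578 x 0.03375 = 0.001208 mol.
From the balanced equation, 1 mol KMnO4 reacts with 5 mol Fe^2+, so n(Fe^2+) = 0.001208 x 5/1 = 0.006038 mol.
[Fe^2+] = 0.006038 / 0.01519 L = 0.397 M.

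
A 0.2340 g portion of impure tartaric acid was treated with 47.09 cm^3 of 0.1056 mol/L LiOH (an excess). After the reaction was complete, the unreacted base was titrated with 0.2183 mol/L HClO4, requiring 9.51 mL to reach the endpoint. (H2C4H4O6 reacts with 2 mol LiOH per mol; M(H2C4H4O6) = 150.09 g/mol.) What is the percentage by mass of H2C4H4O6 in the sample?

92.9%

Total n(LiOH) added = 0.1056 x 0.04709 = 0.004973 mol.
n(HClO4) used = 0.2183 x 0.009510 = 0.002076 mol, which equals the excess n(LiOH).
So n(LiOH) consumed by the sample = 0.004973 - 0.002076 = 0.002897 mol.
n(H2C4H4O6) = 0.002897 / 2 = 0.001448 mol.
mass H2C4H4O6 = 0.001448 x 150.09 = 0.2174 g, so %H2C4H4O6 = 0.2174/0.2340 x 100 = 92.9%.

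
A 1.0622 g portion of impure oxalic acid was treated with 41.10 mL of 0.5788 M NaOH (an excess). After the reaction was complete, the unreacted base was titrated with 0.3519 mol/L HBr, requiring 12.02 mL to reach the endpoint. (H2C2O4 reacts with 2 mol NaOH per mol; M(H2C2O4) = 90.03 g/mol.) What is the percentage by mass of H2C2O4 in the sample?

Total n(NaOH) added = 0.5788 x 0.04110 = 0.02379 mol.
n(HBr) used = 0.3519 x 0.01202 = 0.004230 mol, which equals the excess n(NaOH).
So n(NaOH) consumed by the sample = 0.02379 - 0.004230 = 0.01956 mol.
n(H2C2O4) = 0.01956 / 2 = 0.009779 mol.
mass H2C2O4 = 0.009779 x 90.03 = 0.8804 g, so %H2C2O4 = 0.8804/1.0622 x 100 = 82.9%.

82.9%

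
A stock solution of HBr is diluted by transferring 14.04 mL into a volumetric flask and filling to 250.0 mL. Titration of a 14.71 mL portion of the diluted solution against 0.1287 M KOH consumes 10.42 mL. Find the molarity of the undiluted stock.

n(KOH) = 0.1287 x 0.01042 = 0.001341 mol.
n(HBr) in the aliquot = 0.001341 mol.
[diluted HBr] = 0.001341 / 0.01471 = 0.09117 M.
Dilution factor = 250.0/14.04 = 17.81, so [stock] = 0.09117 x 17.81 = 1.62 M.

1.62 M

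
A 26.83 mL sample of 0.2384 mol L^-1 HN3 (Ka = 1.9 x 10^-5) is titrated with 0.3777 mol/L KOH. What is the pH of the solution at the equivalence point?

8.94

n(HN3) = 0.2384 x 0.02683 = 0.006396 mol; V(KOH) at equivalence = 0.006396/0.3777 = 0.01693 L.
At equivalence all the acid is converted to N3-; total volume = 0.02683 + 0.01693 = 0.04376 L, so [N3-] = 0.006396/0.04376 = 0.1462 M.
Kb = Kw/Ka = 1.0e-14 / 1.9 x 10^-5 = 5.26e-10.
[OH^-] = sqrt(Kb x [N3-]) = sqrt(5.26e-10 x 0.1462) = 8.77e-6 M.
pOH = 5.06, so pH = 14.00 - 5.06 = 8.94.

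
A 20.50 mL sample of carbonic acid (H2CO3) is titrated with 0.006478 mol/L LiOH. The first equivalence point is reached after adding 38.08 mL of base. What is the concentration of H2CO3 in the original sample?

0.0120 M

n(LiOH) = 0.006478 x 0.03808 = 0.0002467 mol.
At the first equivalence point, 1 mol OH^- react per mol H2CO3, so n(H2CO3) = 0.0002467 / 1 = 0.0002467 mol.
[H2CO3] = 0.0002467 / 0.02050 L = 0.0120 M.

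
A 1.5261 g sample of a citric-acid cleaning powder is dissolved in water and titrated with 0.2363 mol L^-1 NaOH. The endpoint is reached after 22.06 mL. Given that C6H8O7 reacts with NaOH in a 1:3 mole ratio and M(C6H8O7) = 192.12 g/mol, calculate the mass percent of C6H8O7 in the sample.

21.9%

n(NaOH) = 0.2363 x 0.02206 = 0.005213 mol.
n(C6H8O7) = 0.005213 / 3 = 0.001738 mol.
mass of C6H8O7 = 0.001738 x 192.12 = 0.3338 g.
% purity = 0.3338 / 1.5261 x 100 = 21.9%.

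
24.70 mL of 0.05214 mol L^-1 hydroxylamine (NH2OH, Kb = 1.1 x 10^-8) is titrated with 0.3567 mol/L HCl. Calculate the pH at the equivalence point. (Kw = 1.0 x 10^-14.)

3.69

n(NH2OH) = 0.05214 x 0.02470 = 0.001288 mol; V(HCl) at equivalence = 0.001288/0.3567 = 0.003610 L.
At equivalence the base is fully converted to NH3OH+; total volume = 0.02831 L, so [NH3OH+] = 0.001288/0.02831 = 0.04549 M.
Ka(NH3OH+) = Kw/Kb = 1.0e-14 / 1.1 x 10^-8 = 9.09e-7.
[H^+] = sqrt(Ka x [NH3OH+]) = sqrt(9.09e-7 x 0.04549) = 0.000203 M.
pH = -log(0.000203) = 3.69.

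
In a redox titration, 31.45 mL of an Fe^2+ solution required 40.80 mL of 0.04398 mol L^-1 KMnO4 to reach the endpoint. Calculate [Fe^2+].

n(KMnO4) = 0.04398 x 0.04080 = 0.001794 mol.
From the balanced equation, 1 mol KMnO4 reacts with 5 mol Fe^2+, so n(Fe^2+) = 0.001794 x 5/1 = 0.008972 mol.
[Fe^2+] = 0.008972 / 0.03145 L = 0.285 M.

0.285 M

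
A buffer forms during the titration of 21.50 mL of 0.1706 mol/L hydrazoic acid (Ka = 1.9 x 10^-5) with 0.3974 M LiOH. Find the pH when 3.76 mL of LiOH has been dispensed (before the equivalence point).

4.56

Initial n(HN3) = 0.1706 x 0.02150 = 0.003668 mol.
n(LiOH) added = 0.3974 x 0.003760 = 0.001494 mol, converting that many moles of HN3 to N3-.
Remaining n(HN3) = 0.002174 mol; n(N3-) = 0.001494 mol.
By Henderson-Hasselbalch, pH = pKa + log([A^-]/[HA]) = 4.72 + log(0.001494/0.002174) = 4.72 + (-0.16) = 4.56.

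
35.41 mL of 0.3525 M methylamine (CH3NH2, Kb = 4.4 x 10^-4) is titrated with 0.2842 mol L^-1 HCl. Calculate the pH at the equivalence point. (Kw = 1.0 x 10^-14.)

n(CH3NH2) = 0.3525 x 0.03541 = 0.01248 mol; V(HCl) at equivalence = 0.01248/0.2842 = 0.04392 L.
At equivalence the base is fully converted to CH3NH3+; total volume = 0.07933 L, so [CH3NH3+] = 0.01248/0.07933 = 0.1573 M.
Ka(CH3NH3+) = Kw/Kb = 1.0e-14 / 4.4 x 10^-4 = 2.27e-11.
[H^+] = sqrt(Ka x [CH3NH3+]) = sqrt(2.27e-11 x 0.1573) = 1.89e-6 M.
pH = -log(1.89e-6) = 5.72.

5.72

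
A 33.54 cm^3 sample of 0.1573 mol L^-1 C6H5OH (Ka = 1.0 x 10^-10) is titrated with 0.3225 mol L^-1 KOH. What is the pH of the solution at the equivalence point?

11.51

n(C6H5OH) = 0.1573 x 0.03354 = 0.005276 mol; V(KOH) at equivalence = 0.005276/0.3225 = 0.01636 L.
At equivalence all the acid is converted to C6H5O-; total volume = 0.03354 + 0.01636 = 0.04990 L, so [C6H5O-] = 0.005276/0.04990 = 0.1057 M.
Kb = Kw/Ka = 1.0e-14 / 1.0 x 10^-10 = 0.000100.
[OH^-] = sqrt(Kb x [C6H5O-]) = sqrt(0.000100 x 0.1057) = 0.00325 M.
pOH = 2.49, so pH = 14.00 - 2.49 = 11.51.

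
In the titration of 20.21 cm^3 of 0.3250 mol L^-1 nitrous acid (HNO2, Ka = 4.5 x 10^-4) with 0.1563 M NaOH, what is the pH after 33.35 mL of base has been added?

Initial n(HNO2) = 0.3250 x 0.02021 = 0.006568 mol.
n(NaOH) added = 0.1563 x 0.03335 = 0.005213 mol, converting that many moles of HNO2 to NO2-.
Remaining n(HNO2) = 0.001356 mol; n(NO2-) = 0.005213 mol.
By Henderson-Hasselbalch, pH = pKa + log([A^-]/[HA]) = 3.35 + log(0.005213/0.001356) = 3.35 + (+0.58) = 3.93.

3.93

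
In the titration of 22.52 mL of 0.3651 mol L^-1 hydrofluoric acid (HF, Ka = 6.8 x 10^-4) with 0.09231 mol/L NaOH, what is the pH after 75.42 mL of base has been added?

Initial n(HF) = 0.3651 x 0.02252 = 0.008222 mol.
n(NaOH) added = 0.09231 x 0.07542 = 0.006962 mol, converting that many moles of HF to F-.
Remaining n(HF) = 0.001260 mol; n(F-) = 0.006962 mol.
By Henderson-Hasselbalch, pH = pKa + log([A^-]/[HA]) = 3.17 + log(0.006962/0.001260) = 3.17 + (+0.74) = 3.91.

3.91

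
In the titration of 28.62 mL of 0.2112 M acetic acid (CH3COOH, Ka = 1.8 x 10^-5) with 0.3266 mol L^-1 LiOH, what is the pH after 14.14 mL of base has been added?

Initial n(CH3COOH) = 0.2112 x 0.02862 = 0.006045 mol.
n(LiOH) added = 0.3266 x 0.01414 = 0.004618 mol, converting that many moles of CH3COOH to CH3COO-.
Remaining n(CH3COOH) = 0.001426 mol; n(CH3COO-) = 0.004618 mol.
By Henderson-Hasselbalch, pH = pKa + log([A^-]/[HA]) = 4.74 + log(0.004618/0.001426) = 4.74 + (+0.51) = 5.25.

5.25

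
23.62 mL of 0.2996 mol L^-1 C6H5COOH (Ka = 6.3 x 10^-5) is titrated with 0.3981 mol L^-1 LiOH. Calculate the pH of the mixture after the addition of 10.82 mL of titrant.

Initial n(C6H5COOH) = 0.2996 x 0.02362 = 0.007077 mol.
n(LiOH) added = 0.3981 x 0.01082 = 0.004307 mol, converting that many moles of C6H5COOH to C6H5COO-.
Remaining n(C6H5COOH) = 0.002769 mol; n(C6H5COO-) = 0.004307 mol.
By Henderson-Hasselbalch, pH = pKa + log([A^-]/[HA]) = 4.20 + log(0.004307/0.002769) = 4.20 + (+0.19) = 4.39.

4.39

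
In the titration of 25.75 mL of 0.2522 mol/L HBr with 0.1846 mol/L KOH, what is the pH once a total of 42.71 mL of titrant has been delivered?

12.31

n(acid) = 0.2522 x 0.02575 = 0.006494 mol; n(KOH) added = 0.1846 x 0.04271 = 0.007884 mol.
Base is in excess by 0.007884 - 0.006494 = 0.001390 mol in a total volume of 0.06846 L.
[OH^-] = 0.001390/0.06846 = 0.02031 M, so pOH = 1.69 and pH = 14.00 - 1.69 = 12.31.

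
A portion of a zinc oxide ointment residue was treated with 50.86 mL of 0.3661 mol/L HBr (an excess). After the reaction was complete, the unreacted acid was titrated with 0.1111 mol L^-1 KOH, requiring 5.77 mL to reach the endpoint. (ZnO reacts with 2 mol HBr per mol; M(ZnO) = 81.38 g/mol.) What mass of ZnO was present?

Total n(HBr) added = 0.3661 x 0.05086 = 0.01862 mol.
n(KOH) used = 0.1111 x 0.005770 = 0.0006410 mol, which equals the excess n(HBr).
So n(HBr) consumed by the sample = 0.01862 - 0.0006410 = 0.01798 mol.
n(ZnO) = 0.01798 / 2 = 0.008989 mol.
mass = 0.008989 mol x 81.38 g/mol = 0.732 g.

0.732 g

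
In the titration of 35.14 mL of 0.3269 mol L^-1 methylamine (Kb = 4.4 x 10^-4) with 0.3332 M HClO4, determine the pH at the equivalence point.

n(CH3NH2) = 0.3269 x 0.03514 = 0.01149 mol; V(HClO4) at equivalence = 0.01149/0.3332 = 0.03448 L.
At equivalence the base is fully converted to CH3NH3+; total volume = 0.06962 L, so [CH3NH3+] = 0.01149/0.06962 = 0.1650 M.
Ka(CH3NH3+) = Kw/Kb = 1.0e-14 / 4.4 x 10^-4 = 2.27e-11.
[H^+] = sqrt(Ka x [CH3NH3+]) = sqrt(2.27e-11 x 0.1650) = 1.94e-6 M.
pH = -log(1.94e-6) = 5.71.

5.71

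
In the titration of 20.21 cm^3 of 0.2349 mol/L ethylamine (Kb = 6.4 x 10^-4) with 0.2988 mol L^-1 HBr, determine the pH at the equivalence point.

n(C2H5NH2) = 0.2349 x 0.02021 = 0.004747 mol; V(HBr) at equivalence = 0.004747/0.2988 = 0.01589 L.
At equivalence the base is fully converted to C2H5NH3+; total volume = 0.03610 L, so [C2H5NH3+] = 0.004747/0.03610 = 0.1315 M.
Ka(C2H5NH3+) = Kw/Kb = 1.0e-14 / 6.4 x 10^-4 = 1.56e-11.
[H^+] = sqrt(Ka x [C2H5NH3+]) = sqrt(1.56e-11 x 0.1315) = 1.43e-6 M.
pH = -log(1.43e-6) = 5.84.

5.84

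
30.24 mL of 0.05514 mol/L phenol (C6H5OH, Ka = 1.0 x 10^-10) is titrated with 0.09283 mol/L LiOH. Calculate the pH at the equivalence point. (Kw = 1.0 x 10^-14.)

n(C6H5OH) = 0.05514 x 0.03024 = 0.001667 mol; V(LiOH) at equivalence = 0.001667/0.09283 = 0.01796 L.
At equivalence all the acid is converted to C6H5O-; total volume = 0.03024 + 0.01796 = 0.04820 L, so [C6H5O-] = 0.001667/0.04820 = 0.03459 M.
Kb = Kw/Ka = 1.0e-14 / 1.0 x 10^-10 = 0.000100.
[OH^-] = sqrt(Kb x [C6H5O-]) = sqrt(0.000100 x 0.03459) = 0.00186 M.
pOH = 2.73, so pH = 14.00 - 2.73 = 11.27.

11.27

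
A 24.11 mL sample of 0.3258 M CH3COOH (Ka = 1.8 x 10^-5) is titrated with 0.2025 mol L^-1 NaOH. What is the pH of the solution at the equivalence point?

8.92

n(CH3COOH) = 0.3258 x 0.02411 = 0.007855 mol; V(NaOH) at equivalence = 0.007855/0.2025 = 0.03879 L.
At equivalence all the acid is converted to CH3COO-; total volume = 0.02411 + 0.03879 = 0.06290 L, so [CH3COO-] = 0.007855/0.06290 = 0.1249 M.
Kb = Kw/Ka = 1.0e-14 / 1.8 x 10^-5 = 5.56e-10.
[OH^-] = sqrt(Kb x [CH3COO-]) = sqrt(5.56e-10 x 0.1249) = 8.33e-6 M.
pOH = 5.08, so pH = 14.00 - 5.08 = 8.92.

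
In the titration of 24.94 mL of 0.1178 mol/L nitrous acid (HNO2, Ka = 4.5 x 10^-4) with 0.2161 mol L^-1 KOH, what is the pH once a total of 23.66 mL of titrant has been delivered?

n(acid) = 0.1178 x 0.02494 = 0.002938 mol; n(KOH) added = 0.2161 x 0.02366 = 0.005113 mol.
Base is in excess by 0.005113 - 0.002938 = 0.002175 mol in a total volume of 0.04860 L.
[OH^-] = 0.002175/0.04860 = 0.04475 M, so pOH = 1.35 and pH = 14.00 - 1.35 = 12.65.

12.65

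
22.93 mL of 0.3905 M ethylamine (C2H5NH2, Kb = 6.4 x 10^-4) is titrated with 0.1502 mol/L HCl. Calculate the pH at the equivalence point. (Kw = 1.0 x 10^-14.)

n(C2H5NH2) = 0.3905 x 0.02293 = 0.008954 mol; V(HCl) at equivalence = 0.008954/0.1502 = 0.05961 L.
At equivalence the base is fully converted to C2H5NH3+; total volume = 0.08254 L, so [C2H5NH3+] = 0.008954/0.08254 = 0.1085 M.
Ka(C2H5NH3+) = Kw/Kb = 1.0e-14 / 6.4 x 10^-4 = 1.56e-11.
[H^+] = sqrt(Ka x [C2H5NH3+]) = sqrt(1.56e-11 x 0.1085) = 1.30e-6 M.
pH = -log(1.30e-6) = 5.89.

5.89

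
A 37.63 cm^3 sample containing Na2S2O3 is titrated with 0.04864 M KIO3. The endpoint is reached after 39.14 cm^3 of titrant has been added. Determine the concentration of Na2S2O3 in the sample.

n(KIO3) = 0.04864 x 0.03914 = 0.001904 mol.
From the balanced equation, 1 mol KIO3 reacts with 6 mol Na2S2O3, so n(Na2S2O3) = 0.001904 x 6/1 = 0.01142 mol.
[Na2S2O3] = 0.01142 / 0.03763 L = 0.304 M.

0.304 M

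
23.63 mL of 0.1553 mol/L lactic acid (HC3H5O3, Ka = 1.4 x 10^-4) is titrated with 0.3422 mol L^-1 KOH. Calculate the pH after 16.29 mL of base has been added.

12.68

n(acid) = 0.1553 x 0.02363 = 0.003670 mol; n(KOH) added = 0.3422 x 0.01629 = 0.005574 mol.
Base is in excess by 0.005574 - 0.003670 = 0.001905 mol in a total volume of 0.03992 L.
[OH^-] = 0.001905/0.03992 = 0.04771 M, so pOH = 1.32 and pH = 14.00 - 1.32 = 12.68.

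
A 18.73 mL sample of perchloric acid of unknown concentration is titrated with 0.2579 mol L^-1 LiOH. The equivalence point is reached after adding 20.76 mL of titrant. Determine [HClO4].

0.286 M

n(LiOH) delivered = 0.2579 x 0.02076 = 0.005354 mol.
For a 1:1 reaction, n(HClO4) = 0.005354 mol.
[HClO4] = 0.005354 mol / 0.01873 L = 0.286 M.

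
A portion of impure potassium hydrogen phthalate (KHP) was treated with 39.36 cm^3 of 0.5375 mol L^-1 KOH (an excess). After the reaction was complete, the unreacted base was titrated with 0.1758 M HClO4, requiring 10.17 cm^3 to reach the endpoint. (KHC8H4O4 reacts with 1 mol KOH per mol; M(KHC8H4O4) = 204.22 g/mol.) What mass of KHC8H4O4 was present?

3.96 g

Total n(KOH) added = 0.5375 x 0.03936 = 0.02116 mol.
n(HClO4) used = 0.1758 x 0.01017 = 0.001788 mol, which equals the excess n(KOH).
So n(KOH) consumed by the sample = 0.02116 - 0.001788 = 0.01937 mol.
n(KHC8H4O4) = 0.01937 / 1 = 0.01937 mol.
mass = 0.01937 mol x 204.22 g/mol = 3.96 g.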